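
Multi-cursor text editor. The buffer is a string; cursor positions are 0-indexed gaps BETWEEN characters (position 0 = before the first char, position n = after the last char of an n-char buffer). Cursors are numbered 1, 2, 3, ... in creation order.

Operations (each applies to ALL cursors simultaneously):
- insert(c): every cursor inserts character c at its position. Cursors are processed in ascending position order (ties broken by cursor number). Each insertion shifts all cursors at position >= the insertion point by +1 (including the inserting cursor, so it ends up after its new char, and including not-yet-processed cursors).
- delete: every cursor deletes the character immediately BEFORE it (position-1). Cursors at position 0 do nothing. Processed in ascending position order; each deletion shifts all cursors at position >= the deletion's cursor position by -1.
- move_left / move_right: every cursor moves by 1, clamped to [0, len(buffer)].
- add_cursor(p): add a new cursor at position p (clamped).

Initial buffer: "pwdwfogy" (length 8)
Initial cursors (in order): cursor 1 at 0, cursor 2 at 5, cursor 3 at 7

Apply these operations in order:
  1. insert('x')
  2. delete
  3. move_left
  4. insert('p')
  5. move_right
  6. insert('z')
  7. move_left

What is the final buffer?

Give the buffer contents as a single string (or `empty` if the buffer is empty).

Answer: ppzwdwpfzopgzy

Derivation:
After op 1 (insert('x')): buffer="xpwdwfxogxy" (len 11), cursors c1@1 c2@7 c3@10, authorship 1.....2..3.
After op 2 (delete): buffer="pwdwfogy" (len 8), cursors c1@0 c2@5 c3@7, authorship ........
After op 3 (move_left): buffer="pwdwfogy" (len 8), cursors c1@0 c2@4 c3@6, authorship ........
After op 4 (insert('p')): buffer="ppwdwpfopgy" (len 11), cursors c1@1 c2@6 c3@9, authorship 1....2..3..
After op 5 (move_right): buffer="ppwdwpfopgy" (len 11), cursors c1@2 c2@7 c3@10, authorship 1....2..3..
After op 6 (insert('z')): buffer="ppzwdwpfzopgzy" (len 14), cursors c1@3 c2@9 c3@13, authorship 1.1...2.2.3.3.
After op 7 (move_left): buffer="ppzwdwpfzopgzy" (len 14), cursors c1@2 c2@8 c3@12, authorship 1.1...2.2.3.3.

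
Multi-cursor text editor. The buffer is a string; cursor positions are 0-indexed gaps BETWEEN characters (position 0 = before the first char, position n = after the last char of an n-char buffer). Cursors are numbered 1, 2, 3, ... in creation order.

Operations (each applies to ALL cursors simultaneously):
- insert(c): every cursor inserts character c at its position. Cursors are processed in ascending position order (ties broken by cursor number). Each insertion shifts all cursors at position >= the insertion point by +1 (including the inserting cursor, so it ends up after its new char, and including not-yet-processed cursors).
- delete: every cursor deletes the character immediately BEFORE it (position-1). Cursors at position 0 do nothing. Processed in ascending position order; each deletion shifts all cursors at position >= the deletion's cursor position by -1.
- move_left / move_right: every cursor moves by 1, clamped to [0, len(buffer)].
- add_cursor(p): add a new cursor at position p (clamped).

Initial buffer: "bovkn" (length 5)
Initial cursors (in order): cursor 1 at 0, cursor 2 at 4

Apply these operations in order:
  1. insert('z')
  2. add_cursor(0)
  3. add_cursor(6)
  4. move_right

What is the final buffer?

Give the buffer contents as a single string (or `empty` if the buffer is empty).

Answer: zbovkzn

Derivation:
After op 1 (insert('z')): buffer="zbovkzn" (len 7), cursors c1@1 c2@6, authorship 1....2.
After op 2 (add_cursor(0)): buffer="zbovkzn" (len 7), cursors c3@0 c1@1 c2@6, authorship 1....2.
After op 3 (add_cursor(6)): buffer="zbovkzn" (len 7), cursors c3@0 c1@1 c2@6 c4@6, authorship 1....2.
After op 4 (move_right): buffer="zbovkzn" (len 7), cursors c3@1 c1@2 c2@7 c4@7, authorship 1....2.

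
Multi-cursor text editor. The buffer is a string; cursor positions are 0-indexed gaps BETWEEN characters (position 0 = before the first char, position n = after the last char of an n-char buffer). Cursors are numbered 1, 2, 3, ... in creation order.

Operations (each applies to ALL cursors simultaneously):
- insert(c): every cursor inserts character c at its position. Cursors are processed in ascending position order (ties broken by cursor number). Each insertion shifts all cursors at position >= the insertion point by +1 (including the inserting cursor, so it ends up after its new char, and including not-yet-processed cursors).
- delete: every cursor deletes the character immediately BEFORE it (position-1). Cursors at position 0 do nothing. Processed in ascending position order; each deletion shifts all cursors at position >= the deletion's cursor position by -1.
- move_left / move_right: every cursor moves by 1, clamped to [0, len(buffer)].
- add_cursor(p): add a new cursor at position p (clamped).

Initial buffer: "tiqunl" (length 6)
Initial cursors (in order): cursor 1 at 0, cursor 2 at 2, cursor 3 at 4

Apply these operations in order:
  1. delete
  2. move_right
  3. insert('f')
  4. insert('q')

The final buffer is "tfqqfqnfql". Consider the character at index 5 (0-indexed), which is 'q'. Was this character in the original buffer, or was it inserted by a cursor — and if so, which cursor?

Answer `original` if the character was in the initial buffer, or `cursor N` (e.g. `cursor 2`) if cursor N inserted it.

After op 1 (delete): buffer="tqnl" (len 4), cursors c1@0 c2@1 c3@2, authorship ....
After op 2 (move_right): buffer="tqnl" (len 4), cursors c1@1 c2@2 c3@3, authorship ....
After op 3 (insert('f')): buffer="tfqfnfl" (len 7), cursors c1@2 c2@4 c3@6, authorship .1.2.3.
After op 4 (insert('q')): buffer="tfqqfqnfql" (len 10), cursors c1@3 c2@6 c3@9, authorship .11.22.33.
Authorship (.=original, N=cursor N): . 1 1 . 2 2 . 3 3 .
Index 5: author = 2

Answer: cursor 2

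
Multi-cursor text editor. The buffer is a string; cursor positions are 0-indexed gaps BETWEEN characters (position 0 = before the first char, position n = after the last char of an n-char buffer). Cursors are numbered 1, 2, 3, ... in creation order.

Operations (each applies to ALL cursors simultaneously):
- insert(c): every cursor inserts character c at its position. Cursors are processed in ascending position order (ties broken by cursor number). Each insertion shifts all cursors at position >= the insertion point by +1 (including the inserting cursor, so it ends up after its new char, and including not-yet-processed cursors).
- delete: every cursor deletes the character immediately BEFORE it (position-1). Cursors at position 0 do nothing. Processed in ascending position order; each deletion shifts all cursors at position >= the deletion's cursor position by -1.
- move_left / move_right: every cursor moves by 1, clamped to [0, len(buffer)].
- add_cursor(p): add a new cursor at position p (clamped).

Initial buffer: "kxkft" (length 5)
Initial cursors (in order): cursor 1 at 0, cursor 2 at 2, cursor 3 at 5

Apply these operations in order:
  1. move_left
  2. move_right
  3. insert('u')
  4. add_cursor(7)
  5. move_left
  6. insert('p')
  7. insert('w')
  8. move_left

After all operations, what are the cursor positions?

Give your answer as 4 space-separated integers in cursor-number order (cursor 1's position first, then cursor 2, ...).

Answer: 2 6 14 11

Derivation:
After op 1 (move_left): buffer="kxkft" (len 5), cursors c1@0 c2@1 c3@4, authorship .....
After op 2 (move_right): buffer="kxkft" (len 5), cursors c1@1 c2@2 c3@5, authorship .....
After op 3 (insert('u')): buffer="kuxukftu" (len 8), cursors c1@2 c2@4 c3@8, authorship .1.2...3
After op 4 (add_cursor(7)): buffer="kuxukftu" (len 8), cursors c1@2 c2@4 c4@7 c3@8, authorship .1.2...3
After op 5 (move_left): buffer="kuxukftu" (len 8), cursors c1@1 c2@3 c4@6 c3@7, authorship .1.2...3
After op 6 (insert('p')): buffer="kpuxpukfptpu" (len 12), cursors c1@2 c2@5 c4@9 c3@11, authorship .11.22..4.33
After op 7 (insert('w')): buffer="kpwuxpwukfpwtpwu" (len 16), cursors c1@3 c2@7 c4@12 c3@15, authorship .111.222..44.333
After op 8 (move_left): buffer="kpwuxpwukfpwtpwu" (len 16), cursors c1@2 c2@6 c4@11 c3@14, authorship .111.222..44.333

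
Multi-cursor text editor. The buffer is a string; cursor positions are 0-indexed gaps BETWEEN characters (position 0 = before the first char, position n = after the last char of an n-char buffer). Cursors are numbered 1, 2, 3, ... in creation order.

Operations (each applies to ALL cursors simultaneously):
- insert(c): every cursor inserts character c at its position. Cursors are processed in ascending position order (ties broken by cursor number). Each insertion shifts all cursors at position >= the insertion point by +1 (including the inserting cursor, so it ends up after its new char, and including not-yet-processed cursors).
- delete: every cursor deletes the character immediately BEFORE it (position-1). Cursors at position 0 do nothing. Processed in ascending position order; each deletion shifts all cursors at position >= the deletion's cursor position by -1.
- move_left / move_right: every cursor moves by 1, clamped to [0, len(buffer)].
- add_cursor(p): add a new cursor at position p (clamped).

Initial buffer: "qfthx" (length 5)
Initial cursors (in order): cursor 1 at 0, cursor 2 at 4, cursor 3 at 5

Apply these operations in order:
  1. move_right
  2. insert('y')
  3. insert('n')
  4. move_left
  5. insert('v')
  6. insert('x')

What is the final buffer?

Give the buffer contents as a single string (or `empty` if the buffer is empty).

Answer: qyvxnfthxyynvvxxn

Derivation:
After op 1 (move_right): buffer="qfthx" (len 5), cursors c1@1 c2@5 c3@5, authorship .....
After op 2 (insert('y')): buffer="qyfthxyy" (len 8), cursors c1@2 c2@8 c3@8, authorship .1....23
After op 3 (insert('n')): buffer="qynfthxyynn" (len 11), cursors c1@3 c2@11 c3@11, authorship .11....2323
After op 4 (move_left): buffer="qynfthxyynn" (len 11), cursors c1@2 c2@10 c3@10, authorship .11....2323
After op 5 (insert('v')): buffer="qyvnfthxyynvvn" (len 14), cursors c1@3 c2@13 c3@13, authorship .111....232233
After op 6 (insert('x')): buffer="qyvxnfthxyynvvxxn" (len 17), cursors c1@4 c2@16 c3@16, authorship .1111....23223233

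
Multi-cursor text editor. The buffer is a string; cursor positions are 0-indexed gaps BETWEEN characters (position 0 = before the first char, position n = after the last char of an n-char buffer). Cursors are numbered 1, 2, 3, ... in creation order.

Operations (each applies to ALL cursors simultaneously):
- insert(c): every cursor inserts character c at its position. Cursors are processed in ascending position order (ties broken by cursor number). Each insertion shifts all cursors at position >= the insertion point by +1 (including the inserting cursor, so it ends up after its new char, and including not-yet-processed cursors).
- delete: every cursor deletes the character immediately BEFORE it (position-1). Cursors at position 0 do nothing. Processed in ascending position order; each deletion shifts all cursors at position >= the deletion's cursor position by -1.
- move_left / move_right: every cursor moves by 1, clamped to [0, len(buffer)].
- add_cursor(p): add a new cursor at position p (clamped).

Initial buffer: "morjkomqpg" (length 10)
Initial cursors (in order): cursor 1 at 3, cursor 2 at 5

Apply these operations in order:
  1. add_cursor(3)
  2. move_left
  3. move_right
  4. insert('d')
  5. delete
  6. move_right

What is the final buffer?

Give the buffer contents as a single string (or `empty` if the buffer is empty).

After op 1 (add_cursor(3)): buffer="morjkomqpg" (len 10), cursors c1@3 c3@3 c2@5, authorship ..........
After op 2 (move_left): buffer="morjkomqpg" (len 10), cursors c1@2 c3@2 c2@4, authorship ..........
After op 3 (move_right): buffer="morjkomqpg" (len 10), cursors c1@3 c3@3 c2@5, authorship ..........
After op 4 (insert('d')): buffer="morddjkdomqpg" (len 13), cursors c1@5 c3@5 c2@8, authorship ...13..2.....
After op 5 (delete): buffer="morjkomqpg" (len 10), cursors c1@3 c3@3 c2@5, authorship ..........
After op 6 (move_right): buffer="morjkomqpg" (len 10), cursors c1@4 c3@4 c2@6, authorship ..........

Answer: morjkomqpg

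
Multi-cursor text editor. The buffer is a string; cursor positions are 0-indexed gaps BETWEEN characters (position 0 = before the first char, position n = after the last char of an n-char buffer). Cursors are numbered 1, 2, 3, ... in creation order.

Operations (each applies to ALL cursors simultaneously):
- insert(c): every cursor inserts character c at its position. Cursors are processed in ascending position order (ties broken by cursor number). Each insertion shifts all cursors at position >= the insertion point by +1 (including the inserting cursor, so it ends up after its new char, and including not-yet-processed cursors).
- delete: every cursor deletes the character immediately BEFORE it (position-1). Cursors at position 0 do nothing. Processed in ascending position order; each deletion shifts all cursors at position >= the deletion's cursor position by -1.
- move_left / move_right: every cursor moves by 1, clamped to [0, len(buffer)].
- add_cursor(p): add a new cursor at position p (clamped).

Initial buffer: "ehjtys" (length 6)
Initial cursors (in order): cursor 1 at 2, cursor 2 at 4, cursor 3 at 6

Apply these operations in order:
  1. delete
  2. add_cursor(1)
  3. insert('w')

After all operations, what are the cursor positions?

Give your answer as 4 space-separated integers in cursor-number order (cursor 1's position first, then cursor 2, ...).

After op 1 (delete): buffer="ejy" (len 3), cursors c1@1 c2@2 c3@3, authorship ...
After op 2 (add_cursor(1)): buffer="ejy" (len 3), cursors c1@1 c4@1 c2@2 c3@3, authorship ...
After op 3 (insert('w')): buffer="ewwjwyw" (len 7), cursors c1@3 c4@3 c2@5 c3@7, authorship .14.2.3

Answer: 3 5 7 3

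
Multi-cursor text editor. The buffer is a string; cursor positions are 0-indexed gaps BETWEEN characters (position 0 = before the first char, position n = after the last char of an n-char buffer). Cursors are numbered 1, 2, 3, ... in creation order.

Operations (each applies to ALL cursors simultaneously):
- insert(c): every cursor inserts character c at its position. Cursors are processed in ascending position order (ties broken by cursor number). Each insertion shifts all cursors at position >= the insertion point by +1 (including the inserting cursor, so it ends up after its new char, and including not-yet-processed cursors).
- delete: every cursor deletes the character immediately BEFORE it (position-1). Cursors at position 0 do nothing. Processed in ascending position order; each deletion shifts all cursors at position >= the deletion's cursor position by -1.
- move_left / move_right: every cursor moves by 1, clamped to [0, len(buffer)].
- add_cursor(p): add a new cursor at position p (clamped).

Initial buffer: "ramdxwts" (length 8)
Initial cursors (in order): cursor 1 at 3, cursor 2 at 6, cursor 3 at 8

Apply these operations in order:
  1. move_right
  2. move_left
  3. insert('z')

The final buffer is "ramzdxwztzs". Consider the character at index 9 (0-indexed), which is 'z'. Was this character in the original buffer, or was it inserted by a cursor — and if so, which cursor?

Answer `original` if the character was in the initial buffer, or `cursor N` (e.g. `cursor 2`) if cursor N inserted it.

After op 1 (move_right): buffer="ramdxwts" (len 8), cursors c1@4 c2@7 c3@8, authorship ........
After op 2 (move_left): buffer="ramdxwts" (len 8), cursors c1@3 c2@6 c3@7, authorship ........
After op 3 (insert('z')): buffer="ramzdxwztzs" (len 11), cursors c1@4 c2@8 c3@10, authorship ...1...2.3.
Authorship (.=original, N=cursor N): . . . 1 . . . 2 . 3 .
Index 9: author = 3

Answer: cursor 3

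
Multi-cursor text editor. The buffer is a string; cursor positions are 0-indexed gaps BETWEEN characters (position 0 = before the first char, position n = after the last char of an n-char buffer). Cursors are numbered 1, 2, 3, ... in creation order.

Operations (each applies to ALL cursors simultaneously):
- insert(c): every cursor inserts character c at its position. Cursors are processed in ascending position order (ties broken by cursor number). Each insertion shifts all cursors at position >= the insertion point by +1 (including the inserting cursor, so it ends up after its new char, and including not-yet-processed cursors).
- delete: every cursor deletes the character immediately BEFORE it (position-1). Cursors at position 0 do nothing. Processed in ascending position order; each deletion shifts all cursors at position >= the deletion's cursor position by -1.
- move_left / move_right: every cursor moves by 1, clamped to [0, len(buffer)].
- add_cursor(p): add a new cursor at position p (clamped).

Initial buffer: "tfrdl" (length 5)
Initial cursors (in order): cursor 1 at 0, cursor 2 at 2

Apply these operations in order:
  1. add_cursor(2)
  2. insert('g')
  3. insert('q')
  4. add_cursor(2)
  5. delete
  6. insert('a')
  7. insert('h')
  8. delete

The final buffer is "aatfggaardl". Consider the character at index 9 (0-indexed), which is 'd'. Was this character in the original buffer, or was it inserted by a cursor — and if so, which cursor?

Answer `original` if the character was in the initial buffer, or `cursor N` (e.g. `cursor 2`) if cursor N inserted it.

After op 1 (add_cursor(2)): buffer="tfrdl" (len 5), cursors c1@0 c2@2 c3@2, authorship .....
After op 2 (insert('g')): buffer="gtfggrdl" (len 8), cursors c1@1 c2@5 c3@5, authorship 1..23...
After op 3 (insert('q')): buffer="gqtfggqqrdl" (len 11), cursors c1@2 c2@8 c3@8, authorship 11..2323...
After op 4 (add_cursor(2)): buffer="gqtfggqqrdl" (len 11), cursors c1@2 c4@2 c2@8 c3@8, authorship 11..2323...
After op 5 (delete): buffer="tfggrdl" (len 7), cursors c1@0 c4@0 c2@4 c3@4, authorship ..23...
After op 6 (insert('a')): buffer="aatfggaardl" (len 11), cursors c1@2 c4@2 c2@8 c3@8, authorship 14..2323...
After op 7 (insert('h')): buffer="aahhtfggaahhrdl" (len 15), cursors c1@4 c4@4 c2@12 c3@12, authorship 1414..232323...
After op 8 (delete): buffer="aatfggaardl" (len 11), cursors c1@2 c4@2 c2@8 c3@8, authorship 14..2323...
Authorship (.=original, N=cursor N): 1 4 . . 2 3 2 3 . . .
Index 9: author = original

Answer: original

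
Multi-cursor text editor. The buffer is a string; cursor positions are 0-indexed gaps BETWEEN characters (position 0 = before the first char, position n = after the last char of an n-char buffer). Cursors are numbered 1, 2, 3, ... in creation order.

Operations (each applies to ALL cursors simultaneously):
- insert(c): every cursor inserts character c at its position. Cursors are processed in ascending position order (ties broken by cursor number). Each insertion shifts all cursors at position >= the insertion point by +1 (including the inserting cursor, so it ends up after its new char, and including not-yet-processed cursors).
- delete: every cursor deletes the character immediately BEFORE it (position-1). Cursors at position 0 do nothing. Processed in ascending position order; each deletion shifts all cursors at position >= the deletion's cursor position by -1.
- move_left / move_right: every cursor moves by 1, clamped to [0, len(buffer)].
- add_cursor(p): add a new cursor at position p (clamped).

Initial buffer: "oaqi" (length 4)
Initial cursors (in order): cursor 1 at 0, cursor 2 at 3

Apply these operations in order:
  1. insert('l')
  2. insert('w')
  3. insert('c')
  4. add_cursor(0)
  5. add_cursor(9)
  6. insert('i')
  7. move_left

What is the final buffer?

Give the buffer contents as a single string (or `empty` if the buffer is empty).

After op 1 (insert('l')): buffer="loaqli" (len 6), cursors c1@1 c2@5, authorship 1...2.
After op 2 (insert('w')): buffer="lwoaqlwi" (len 8), cursors c1@2 c2@7, authorship 11...22.
After op 3 (insert('c')): buffer="lwcoaqlwci" (len 10), cursors c1@3 c2@9, authorship 111...222.
After op 4 (add_cursor(0)): buffer="lwcoaqlwci" (len 10), cursors c3@0 c1@3 c2@9, authorship 111...222.
After op 5 (add_cursor(9)): buffer="lwcoaqlwci" (len 10), cursors c3@0 c1@3 c2@9 c4@9, authorship 111...222.
After op 6 (insert('i')): buffer="ilwcioaqlwciii" (len 14), cursors c3@1 c1@5 c2@13 c4@13, authorship 31111...22224.
After op 7 (move_left): buffer="ilwcioaqlwciii" (len 14), cursors c3@0 c1@4 c2@12 c4@12, authorship 31111...22224.

Answer: ilwcioaqlwciii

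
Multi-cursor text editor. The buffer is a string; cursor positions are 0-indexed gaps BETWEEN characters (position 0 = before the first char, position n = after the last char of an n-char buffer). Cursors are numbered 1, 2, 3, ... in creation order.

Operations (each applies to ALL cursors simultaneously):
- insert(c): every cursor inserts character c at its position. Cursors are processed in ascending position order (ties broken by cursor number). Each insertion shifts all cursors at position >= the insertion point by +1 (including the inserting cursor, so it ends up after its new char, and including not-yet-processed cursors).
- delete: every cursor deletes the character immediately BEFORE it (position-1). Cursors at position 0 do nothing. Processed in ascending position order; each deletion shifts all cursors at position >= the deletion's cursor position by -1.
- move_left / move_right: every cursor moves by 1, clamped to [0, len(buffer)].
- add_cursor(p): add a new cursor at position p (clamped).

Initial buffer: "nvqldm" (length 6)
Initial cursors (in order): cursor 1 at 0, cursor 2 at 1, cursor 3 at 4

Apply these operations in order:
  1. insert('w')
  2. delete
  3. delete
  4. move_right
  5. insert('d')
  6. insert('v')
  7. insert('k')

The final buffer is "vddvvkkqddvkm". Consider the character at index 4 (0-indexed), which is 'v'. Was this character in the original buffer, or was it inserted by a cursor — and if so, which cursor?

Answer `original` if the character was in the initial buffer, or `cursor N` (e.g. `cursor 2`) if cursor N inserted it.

Answer: cursor 2

Derivation:
After op 1 (insert('w')): buffer="wnwvqlwdm" (len 9), cursors c1@1 c2@3 c3@7, authorship 1.2...3..
After op 2 (delete): buffer="nvqldm" (len 6), cursors c1@0 c2@1 c3@4, authorship ......
After op 3 (delete): buffer="vqdm" (len 4), cursors c1@0 c2@0 c3@2, authorship ....
After op 4 (move_right): buffer="vqdm" (len 4), cursors c1@1 c2@1 c3@3, authorship ....
After op 5 (insert('d')): buffer="vddqddm" (len 7), cursors c1@3 c2@3 c3@6, authorship .12..3.
After op 6 (insert('v')): buffer="vddvvqddvm" (len 10), cursors c1@5 c2@5 c3@9, authorship .1212..33.
After op 7 (insert('k')): buffer="vddvvkkqddvkm" (len 13), cursors c1@7 c2@7 c3@12, authorship .121212..333.
Authorship (.=original, N=cursor N): . 1 2 1 2 1 2 . . 3 3 3 .
Index 4: author = 2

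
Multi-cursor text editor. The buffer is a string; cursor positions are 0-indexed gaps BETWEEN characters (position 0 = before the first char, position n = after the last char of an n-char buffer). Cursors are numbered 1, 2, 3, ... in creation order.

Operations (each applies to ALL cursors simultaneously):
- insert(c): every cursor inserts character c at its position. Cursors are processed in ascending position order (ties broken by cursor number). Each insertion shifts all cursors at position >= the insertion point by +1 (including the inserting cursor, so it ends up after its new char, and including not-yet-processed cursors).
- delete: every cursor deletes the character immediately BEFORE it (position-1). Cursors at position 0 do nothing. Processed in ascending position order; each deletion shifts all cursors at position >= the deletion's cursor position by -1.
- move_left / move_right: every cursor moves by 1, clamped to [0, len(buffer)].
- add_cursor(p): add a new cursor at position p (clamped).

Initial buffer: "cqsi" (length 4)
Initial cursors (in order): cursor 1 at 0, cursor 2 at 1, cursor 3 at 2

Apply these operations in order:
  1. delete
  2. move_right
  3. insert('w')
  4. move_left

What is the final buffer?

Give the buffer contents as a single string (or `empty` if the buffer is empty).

Answer: swwwi

Derivation:
After op 1 (delete): buffer="si" (len 2), cursors c1@0 c2@0 c3@0, authorship ..
After op 2 (move_right): buffer="si" (len 2), cursors c1@1 c2@1 c3@1, authorship ..
After op 3 (insert('w')): buffer="swwwi" (len 5), cursors c1@4 c2@4 c3@4, authorship .123.
After op 4 (move_left): buffer="swwwi" (len 5), cursors c1@3 c2@3 c3@3, authorship .123.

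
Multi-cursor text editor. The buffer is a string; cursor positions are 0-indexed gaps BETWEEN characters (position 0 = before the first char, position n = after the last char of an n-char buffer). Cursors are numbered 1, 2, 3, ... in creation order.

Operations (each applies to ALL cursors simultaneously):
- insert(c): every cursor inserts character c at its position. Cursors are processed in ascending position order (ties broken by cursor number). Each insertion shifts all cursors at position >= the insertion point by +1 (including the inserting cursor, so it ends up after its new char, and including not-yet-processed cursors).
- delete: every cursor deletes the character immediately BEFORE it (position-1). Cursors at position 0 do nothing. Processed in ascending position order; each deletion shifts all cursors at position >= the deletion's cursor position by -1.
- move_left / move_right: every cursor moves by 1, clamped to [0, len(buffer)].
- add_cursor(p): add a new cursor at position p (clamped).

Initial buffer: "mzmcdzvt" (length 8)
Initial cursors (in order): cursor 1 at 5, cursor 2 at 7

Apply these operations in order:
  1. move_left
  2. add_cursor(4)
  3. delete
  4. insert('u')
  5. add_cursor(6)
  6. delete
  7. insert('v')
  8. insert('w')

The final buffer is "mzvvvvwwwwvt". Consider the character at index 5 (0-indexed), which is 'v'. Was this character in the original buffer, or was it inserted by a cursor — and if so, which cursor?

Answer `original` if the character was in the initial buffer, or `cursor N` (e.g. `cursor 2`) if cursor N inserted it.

After op 1 (move_left): buffer="mzmcdzvt" (len 8), cursors c1@4 c2@6, authorship ........
After op 2 (add_cursor(4)): buffer="mzmcdzvt" (len 8), cursors c1@4 c3@4 c2@6, authorship ........
After op 3 (delete): buffer="mzdvt" (len 5), cursors c1@2 c3@2 c2@3, authorship .....
After op 4 (insert('u')): buffer="mzuuduvt" (len 8), cursors c1@4 c3@4 c2@6, authorship ..13.2..
After op 5 (add_cursor(6)): buffer="mzuuduvt" (len 8), cursors c1@4 c3@4 c2@6 c4@6, authorship ..13.2..
After op 6 (delete): buffer="mzvt" (len 4), cursors c1@2 c2@2 c3@2 c4@2, authorship ....
After op 7 (insert('v')): buffer="mzvvvvvt" (len 8), cursors c1@6 c2@6 c3@6 c4@6, authorship ..1234..
After op 8 (insert('w')): buffer="mzvvvvwwwwvt" (len 12), cursors c1@10 c2@10 c3@10 c4@10, authorship ..12341234..
Authorship (.=original, N=cursor N): . . 1 2 3 4 1 2 3 4 . .
Index 5: author = 4

Answer: cursor 4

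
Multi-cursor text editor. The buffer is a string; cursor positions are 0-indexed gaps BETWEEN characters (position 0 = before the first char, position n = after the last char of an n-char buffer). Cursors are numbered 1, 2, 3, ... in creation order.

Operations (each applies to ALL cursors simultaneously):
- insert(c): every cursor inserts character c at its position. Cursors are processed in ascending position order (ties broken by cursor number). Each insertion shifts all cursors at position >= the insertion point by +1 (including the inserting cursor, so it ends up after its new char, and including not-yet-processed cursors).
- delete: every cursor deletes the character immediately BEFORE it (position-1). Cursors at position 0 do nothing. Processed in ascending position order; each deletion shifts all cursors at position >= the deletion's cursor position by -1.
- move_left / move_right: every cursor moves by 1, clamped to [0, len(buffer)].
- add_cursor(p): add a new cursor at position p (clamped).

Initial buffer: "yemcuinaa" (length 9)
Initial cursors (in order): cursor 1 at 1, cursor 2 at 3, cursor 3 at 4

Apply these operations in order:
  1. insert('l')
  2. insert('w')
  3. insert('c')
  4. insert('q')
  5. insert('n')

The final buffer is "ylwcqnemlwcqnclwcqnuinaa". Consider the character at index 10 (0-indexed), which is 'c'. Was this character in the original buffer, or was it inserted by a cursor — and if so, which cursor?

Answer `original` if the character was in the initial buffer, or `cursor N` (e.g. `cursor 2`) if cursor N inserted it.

After op 1 (insert('l')): buffer="ylemlcluinaa" (len 12), cursors c1@2 c2@5 c3@7, authorship .1..2.3.....
After op 2 (insert('w')): buffer="ylwemlwclwuinaa" (len 15), cursors c1@3 c2@7 c3@10, authorship .11..22.33.....
After op 3 (insert('c')): buffer="ylwcemlwcclwcuinaa" (len 18), cursors c1@4 c2@9 c3@13, authorship .111..222.333.....
After op 4 (insert('q')): buffer="ylwcqemlwcqclwcquinaa" (len 21), cursors c1@5 c2@11 c3@16, authorship .1111..2222.3333.....
After op 5 (insert('n')): buffer="ylwcqnemlwcqnclwcqnuinaa" (len 24), cursors c1@6 c2@13 c3@19, authorship .11111..22222.33333.....
Authorship (.=original, N=cursor N): . 1 1 1 1 1 . . 2 2 2 2 2 . 3 3 3 3 3 . . . . .
Index 10: author = 2

Answer: cursor 2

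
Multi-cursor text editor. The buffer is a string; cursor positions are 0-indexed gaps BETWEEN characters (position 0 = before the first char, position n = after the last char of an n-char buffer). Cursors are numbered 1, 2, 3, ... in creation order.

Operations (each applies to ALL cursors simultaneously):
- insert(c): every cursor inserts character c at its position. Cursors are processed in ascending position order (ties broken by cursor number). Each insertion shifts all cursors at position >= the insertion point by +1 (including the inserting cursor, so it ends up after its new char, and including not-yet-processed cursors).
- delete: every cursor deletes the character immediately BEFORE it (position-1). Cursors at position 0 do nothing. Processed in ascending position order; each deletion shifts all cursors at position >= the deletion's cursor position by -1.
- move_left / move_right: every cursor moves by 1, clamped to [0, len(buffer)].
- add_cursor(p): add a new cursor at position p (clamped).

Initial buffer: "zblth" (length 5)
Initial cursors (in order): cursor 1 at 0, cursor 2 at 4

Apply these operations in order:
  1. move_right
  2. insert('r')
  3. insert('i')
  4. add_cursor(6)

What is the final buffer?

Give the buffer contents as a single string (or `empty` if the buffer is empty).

After op 1 (move_right): buffer="zblth" (len 5), cursors c1@1 c2@5, authorship .....
After op 2 (insert('r')): buffer="zrblthr" (len 7), cursors c1@2 c2@7, authorship .1....2
After op 3 (insert('i')): buffer="zriblthri" (len 9), cursors c1@3 c2@9, authorship .11....22
After op 4 (add_cursor(6)): buffer="zriblthri" (len 9), cursors c1@3 c3@6 c2@9, authorship .11....22

Answer: zriblthri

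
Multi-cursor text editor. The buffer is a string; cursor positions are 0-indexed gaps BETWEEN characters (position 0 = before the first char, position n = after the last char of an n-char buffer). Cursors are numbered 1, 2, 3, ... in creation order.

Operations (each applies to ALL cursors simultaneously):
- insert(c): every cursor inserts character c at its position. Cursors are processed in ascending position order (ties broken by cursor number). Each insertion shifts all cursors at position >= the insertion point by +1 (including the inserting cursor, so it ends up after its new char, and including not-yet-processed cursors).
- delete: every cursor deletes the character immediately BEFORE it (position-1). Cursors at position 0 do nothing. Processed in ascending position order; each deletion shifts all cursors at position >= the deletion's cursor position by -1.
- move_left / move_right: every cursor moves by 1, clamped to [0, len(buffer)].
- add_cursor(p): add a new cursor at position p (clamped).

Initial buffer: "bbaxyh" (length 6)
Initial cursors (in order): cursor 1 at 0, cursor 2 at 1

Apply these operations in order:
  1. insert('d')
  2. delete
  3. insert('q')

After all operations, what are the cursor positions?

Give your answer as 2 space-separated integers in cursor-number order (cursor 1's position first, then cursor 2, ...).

After op 1 (insert('d')): buffer="dbdbaxyh" (len 8), cursors c1@1 c2@3, authorship 1.2.....
After op 2 (delete): buffer="bbaxyh" (len 6), cursors c1@0 c2@1, authorship ......
After op 3 (insert('q')): buffer="qbqbaxyh" (len 8), cursors c1@1 c2@3, authorship 1.2.....

Answer: 1 3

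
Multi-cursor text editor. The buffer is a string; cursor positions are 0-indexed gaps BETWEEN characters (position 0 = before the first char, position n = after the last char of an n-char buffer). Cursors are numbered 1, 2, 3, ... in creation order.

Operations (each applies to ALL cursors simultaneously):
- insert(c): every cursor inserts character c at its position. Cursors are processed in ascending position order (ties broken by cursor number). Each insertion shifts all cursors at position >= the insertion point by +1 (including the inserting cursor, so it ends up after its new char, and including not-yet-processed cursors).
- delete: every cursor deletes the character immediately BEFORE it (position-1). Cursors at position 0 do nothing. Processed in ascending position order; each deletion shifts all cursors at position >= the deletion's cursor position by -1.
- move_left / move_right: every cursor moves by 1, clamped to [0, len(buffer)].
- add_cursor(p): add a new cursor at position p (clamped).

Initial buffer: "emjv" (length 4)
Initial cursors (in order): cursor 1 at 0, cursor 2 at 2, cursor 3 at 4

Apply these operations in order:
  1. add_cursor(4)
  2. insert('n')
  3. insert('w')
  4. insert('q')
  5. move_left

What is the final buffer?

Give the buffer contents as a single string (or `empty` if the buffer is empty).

After op 1 (add_cursor(4)): buffer="emjv" (len 4), cursors c1@0 c2@2 c3@4 c4@4, authorship ....
After op 2 (insert('n')): buffer="nemnjvnn" (len 8), cursors c1@1 c2@4 c3@8 c4@8, authorship 1..2..34
After op 3 (insert('w')): buffer="nwemnwjvnnww" (len 12), cursors c1@2 c2@6 c3@12 c4@12, authorship 11..22..3434
After op 4 (insert('q')): buffer="nwqemnwqjvnnwwqq" (len 16), cursors c1@3 c2@8 c3@16 c4@16, authorship 111..222..343434
After op 5 (move_left): buffer="nwqemnwqjvnnwwqq" (len 16), cursors c1@2 c2@7 c3@15 c4@15, authorship 111..222..343434

Answer: nwqemnwqjvnnwwqq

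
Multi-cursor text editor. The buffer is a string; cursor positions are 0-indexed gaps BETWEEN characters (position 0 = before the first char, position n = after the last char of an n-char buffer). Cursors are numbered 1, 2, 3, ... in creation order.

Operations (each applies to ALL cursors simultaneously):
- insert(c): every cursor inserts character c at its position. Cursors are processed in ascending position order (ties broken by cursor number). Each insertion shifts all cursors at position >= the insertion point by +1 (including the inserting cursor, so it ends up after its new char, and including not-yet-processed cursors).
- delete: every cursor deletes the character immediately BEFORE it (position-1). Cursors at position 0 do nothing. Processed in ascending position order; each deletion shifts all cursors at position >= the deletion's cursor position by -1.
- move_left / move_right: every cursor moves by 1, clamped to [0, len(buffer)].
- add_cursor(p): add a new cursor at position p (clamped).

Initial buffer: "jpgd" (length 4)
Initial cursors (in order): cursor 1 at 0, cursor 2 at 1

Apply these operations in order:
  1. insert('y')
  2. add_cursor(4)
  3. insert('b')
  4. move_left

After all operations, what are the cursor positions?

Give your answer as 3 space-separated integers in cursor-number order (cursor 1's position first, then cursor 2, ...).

After op 1 (insert('y')): buffer="yjypgd" (len 6), cursors c1@1 c2@3, authorship 1.2...
After op 2 (add_cursor(4)): buffer="yjypgd" (len 6), cursors c1@1 c2@3 c3@4, authorship 1.2...
After op 3 (insert('b')): buffer="ybjybpbgd" (len 9), cursors c1@2 c2@5 c3@7, authorship 11.22.3..
After op 4 (move_left): buffer="ybjybpbgd" (len 9), cursors c1@1 c2@4 c3@6, authorship 11.22.3..

Answer: 1 4 6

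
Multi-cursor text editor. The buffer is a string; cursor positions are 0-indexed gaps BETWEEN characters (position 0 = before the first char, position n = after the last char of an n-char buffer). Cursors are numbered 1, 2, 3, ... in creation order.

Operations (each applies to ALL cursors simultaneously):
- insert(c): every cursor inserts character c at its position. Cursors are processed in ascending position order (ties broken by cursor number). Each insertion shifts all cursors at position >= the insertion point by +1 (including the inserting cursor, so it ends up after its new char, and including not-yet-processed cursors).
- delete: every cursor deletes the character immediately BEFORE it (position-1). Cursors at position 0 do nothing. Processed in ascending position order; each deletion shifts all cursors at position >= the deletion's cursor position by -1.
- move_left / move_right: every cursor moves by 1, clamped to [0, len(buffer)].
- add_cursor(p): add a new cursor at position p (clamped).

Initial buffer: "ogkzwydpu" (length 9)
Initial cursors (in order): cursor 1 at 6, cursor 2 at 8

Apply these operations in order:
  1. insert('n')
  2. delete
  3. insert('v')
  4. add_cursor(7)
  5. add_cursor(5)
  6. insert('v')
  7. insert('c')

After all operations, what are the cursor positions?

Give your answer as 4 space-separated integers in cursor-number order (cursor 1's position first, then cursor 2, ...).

After op 1 (insert('n')): buffer="ogkzwyndpnu" (len 11), cursors c1@7 c2@10, authorship ......1..2.
After op 2 (delete): buffer="ogkzwydpu" (len 9), cursors c1@6 c2@8, authorship .........
After op 3 (insert('v')): buffer="ogkzwyvdpvu" (len 11), cursors c1@7 c2@10, authorship ......1..2.
After op 4 (add_cursor(7)): buffer="ogkzwyvdpvu" (len 11), cursors c1@7 c3@7 c2@10, authorship ......1..2.
After op 5 (add_cursor(5)): buffer="ogkzwyvdpvu" (len 11), cursors c4@5 c1@7 c3@7 c2@10, authorship ......1..2.
After op 6 (insert('v')): buffer="ogkzwvyvvvdpvvu" (len 15), cursors c4@6 c1@10 c3@10 c2@14, authorship .....4.113..22.
After op 7 (insert('c')): buffer="ogkzwvcyvvvccdpvvcu" (len 19), cursors c4@7 c1@13 c3@13 c2@18, authorship .....44.11313..222.

Answer: 13 18 13 7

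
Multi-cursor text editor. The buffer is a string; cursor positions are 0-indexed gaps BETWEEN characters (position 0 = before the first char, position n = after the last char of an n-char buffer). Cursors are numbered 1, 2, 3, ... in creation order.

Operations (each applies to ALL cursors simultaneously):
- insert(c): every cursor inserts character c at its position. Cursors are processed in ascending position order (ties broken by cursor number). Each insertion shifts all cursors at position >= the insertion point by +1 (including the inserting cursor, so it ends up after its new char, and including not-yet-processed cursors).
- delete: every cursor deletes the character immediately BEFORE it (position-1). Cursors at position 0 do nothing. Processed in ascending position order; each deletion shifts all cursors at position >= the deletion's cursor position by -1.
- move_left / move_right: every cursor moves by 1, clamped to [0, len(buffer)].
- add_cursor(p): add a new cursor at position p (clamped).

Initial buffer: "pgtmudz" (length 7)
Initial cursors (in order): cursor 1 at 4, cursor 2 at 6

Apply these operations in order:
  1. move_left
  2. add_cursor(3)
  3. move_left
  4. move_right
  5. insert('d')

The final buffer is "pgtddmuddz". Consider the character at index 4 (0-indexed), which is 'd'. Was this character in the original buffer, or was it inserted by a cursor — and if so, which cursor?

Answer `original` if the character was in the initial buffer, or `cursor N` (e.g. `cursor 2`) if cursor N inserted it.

Answer: cursor 3

Derivation:
After op 1 (move_left): buffer="pgtmudz" (len 7), cursors c1@3 c2@5, authorship .......
After op 2 (add_cursor(3)): buffer="pgtmudz" (len 7), cursors c1@3 c3@3 c2@5, authorship .......
After op 3 (move_left): buffer="pgtmudz" (len 7), cursors c1@2 c3@2 c2@4, authorship .......
After op 4 (move_right): buffer="pgtmudz" (len 7), cursors c1@3 c3@3 c2@5, authorship .......
After op 5 (insert('d')): buffer="pgtddmuddz" (len 10), cursors c1@5 c3@5 c2@8, authorship ...13..2..
Authorship (.=original, N=cursor N): . . . 1 3 . . 2 . .
Index 4: author = 3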